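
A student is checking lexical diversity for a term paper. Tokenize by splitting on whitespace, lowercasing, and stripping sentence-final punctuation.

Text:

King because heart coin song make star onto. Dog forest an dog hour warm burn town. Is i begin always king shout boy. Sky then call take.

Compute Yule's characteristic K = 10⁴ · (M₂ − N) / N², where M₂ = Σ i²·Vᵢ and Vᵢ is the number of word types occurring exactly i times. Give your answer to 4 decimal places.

54.8697

Frequencies: king:2, dog:2, because:1, heart:1, coin:1, song:1, make:1, star:1, onto:1, forest:1, an:1, hour:1, warm:1, burn:1, town:1, is:1, i:1, begin:1, always:1, shout:1, … (5 more, each freq 1)
N = 27. Frequency spectrum: V_1=23, V_2=2
M₂ = 1²·23 + 2²·2 = 31
K = 10000 × (31 − 27) / 27² = 54.8697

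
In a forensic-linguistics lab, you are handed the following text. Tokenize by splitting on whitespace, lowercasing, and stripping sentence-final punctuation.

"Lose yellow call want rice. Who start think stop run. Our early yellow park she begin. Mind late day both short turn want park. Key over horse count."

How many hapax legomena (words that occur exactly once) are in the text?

Frequencies: yellow:2, want:2, park:2, lose:1, call:1, rice:1, who:1, start:1, think:1, stop:1, run:1, our:1, early:1, she:1, begin:1, mind:1, late:1, day:1, both:1, short:1, … (5 more, each freq 1)
Hapax (freq=1): begin, both, call, count, day, early, horse, key, late, lose, mind, our, over, rice, run, she, short, start, stop, think, turn, who

22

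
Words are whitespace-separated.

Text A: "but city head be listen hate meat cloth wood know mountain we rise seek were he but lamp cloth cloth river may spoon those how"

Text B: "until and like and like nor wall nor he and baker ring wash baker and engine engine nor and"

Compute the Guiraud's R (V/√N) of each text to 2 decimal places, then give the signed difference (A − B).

A: V=22, N=25, R=4.40
B: V=10, N=19, R=2.29
Difference = 4.40 − 2.29 = 2.11

2.11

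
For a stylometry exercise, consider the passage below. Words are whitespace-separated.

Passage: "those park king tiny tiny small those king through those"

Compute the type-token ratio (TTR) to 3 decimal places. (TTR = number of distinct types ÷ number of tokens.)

N = 10 tokens, V = 6 types.
TTR = V / N = 6 / 10 = 0.600

0.600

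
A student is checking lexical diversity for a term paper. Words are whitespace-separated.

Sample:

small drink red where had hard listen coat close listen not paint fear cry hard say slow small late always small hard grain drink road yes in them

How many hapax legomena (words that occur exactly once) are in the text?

18

Frequencies: small:3, hard:3, drink:2, listen:2, red:1, where:1, had:1, coat:1, close:1, not:1, paint:1, fear:1, cry:1, say:1, slow:1, late:1, always:1, grain:1, road:1, yes:1, … (2 more, each freq 1)
Hapax (freq=1): always, close, coat, cry, fear, grain, had, in, late, not, paint, red, road, say, slow, them, where, yes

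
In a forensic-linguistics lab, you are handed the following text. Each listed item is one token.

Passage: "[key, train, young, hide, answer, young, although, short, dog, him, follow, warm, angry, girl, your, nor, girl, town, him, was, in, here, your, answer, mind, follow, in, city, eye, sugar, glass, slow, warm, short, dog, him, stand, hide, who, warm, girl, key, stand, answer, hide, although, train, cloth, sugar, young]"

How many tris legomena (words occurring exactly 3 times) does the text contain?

Frequencies: young:3, hide:3, answer:3, him:3, warm:3, girl:3, key:2, train:2, although:2, short:2, dog:2, follow:2, your:2, in:2, sugar:2, stand:2, angry:1, nor:1, town:1, was:1, … (8 more, each freq 1)
Words with frequency 3: answer, girl, hide, him, warm, young

6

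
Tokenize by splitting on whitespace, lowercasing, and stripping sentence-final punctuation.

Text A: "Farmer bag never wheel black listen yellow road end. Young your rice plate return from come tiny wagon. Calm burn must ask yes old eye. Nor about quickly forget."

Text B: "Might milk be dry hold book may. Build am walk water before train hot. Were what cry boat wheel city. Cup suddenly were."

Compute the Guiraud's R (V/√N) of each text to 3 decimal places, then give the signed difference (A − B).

0.798

A: V=29, N=29, R=5.385
B: V=22, N=23, R=4.587
Difference = 5.385 − 4.587 = 0.798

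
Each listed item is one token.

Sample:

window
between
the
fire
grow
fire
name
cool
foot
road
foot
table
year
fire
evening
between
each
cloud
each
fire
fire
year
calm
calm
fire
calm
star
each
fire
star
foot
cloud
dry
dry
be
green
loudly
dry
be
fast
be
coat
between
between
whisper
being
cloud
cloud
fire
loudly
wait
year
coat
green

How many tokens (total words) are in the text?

54

Tokens: window, between, the, fire, grow, fire, name, cool, foot, road, foot, table, year, fire, evening, between, each, cloud, each, fire, fire, year, calm, calm, fire, calm, star, each, fire, star, foot, cloud, dry, dry, be, green, loudly, dry, be, fast, be, coat, between, between, whisper, being, cloud, cloud, fire, loudly, wait, year, coat, green
N = 54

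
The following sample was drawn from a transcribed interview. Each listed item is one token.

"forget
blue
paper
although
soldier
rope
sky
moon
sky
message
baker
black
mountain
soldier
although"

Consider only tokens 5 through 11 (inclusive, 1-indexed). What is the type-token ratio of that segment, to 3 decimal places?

Segment tokens 5–11: soldier, rope, sky, moon, sky, message, baker
Segment N = 7, segment V = 6.
TTR = 6 / 7 = 0.857

0.857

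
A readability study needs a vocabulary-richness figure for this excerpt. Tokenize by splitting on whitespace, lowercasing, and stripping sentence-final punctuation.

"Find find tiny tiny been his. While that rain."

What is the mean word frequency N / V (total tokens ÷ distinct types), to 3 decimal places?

N = 9 tokens, V = 7 types.
Mean frequency = N / V = 9 / 7 = 1.286

1.286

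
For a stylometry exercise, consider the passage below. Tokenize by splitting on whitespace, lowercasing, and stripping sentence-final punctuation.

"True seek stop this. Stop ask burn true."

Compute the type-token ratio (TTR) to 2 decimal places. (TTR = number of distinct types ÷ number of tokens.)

N = 8 tokens, V = 6 types.
TTR = V / N = 6 / 8 = 0.75

0.75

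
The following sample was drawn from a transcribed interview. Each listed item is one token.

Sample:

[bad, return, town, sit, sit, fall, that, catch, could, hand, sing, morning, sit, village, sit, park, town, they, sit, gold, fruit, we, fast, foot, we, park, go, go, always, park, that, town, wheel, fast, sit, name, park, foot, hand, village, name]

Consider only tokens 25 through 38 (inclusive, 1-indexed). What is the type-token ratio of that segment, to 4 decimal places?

Segment tokens 25–38: we, park, go, go, always, park, that, town, wheel, fast, sit, name, park, foot
Segment N = 14, segment V = 11.
TTR = 11 / 14 = 0.7857

0.7857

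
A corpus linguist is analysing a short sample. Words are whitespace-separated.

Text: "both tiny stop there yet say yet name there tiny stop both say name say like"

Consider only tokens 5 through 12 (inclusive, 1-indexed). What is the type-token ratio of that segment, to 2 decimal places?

0.88

Segment tokens 5–12: yet, say, yet, name, there, tiny, stop, both
Segment N = 8, segment V = 7.
TTR = 7 / 8 = 0.88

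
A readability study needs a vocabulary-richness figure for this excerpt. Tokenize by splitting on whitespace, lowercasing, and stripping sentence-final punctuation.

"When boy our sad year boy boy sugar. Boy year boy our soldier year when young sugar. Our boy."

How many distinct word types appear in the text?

8

Distinct types: {boy, our, sad, soldier, sugar, when, year, young}
V = 8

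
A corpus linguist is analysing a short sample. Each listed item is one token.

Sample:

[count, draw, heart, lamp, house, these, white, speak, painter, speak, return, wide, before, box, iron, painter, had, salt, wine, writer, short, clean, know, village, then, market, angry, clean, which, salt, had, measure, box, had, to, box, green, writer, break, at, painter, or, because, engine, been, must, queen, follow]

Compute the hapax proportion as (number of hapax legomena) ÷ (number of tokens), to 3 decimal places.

0.646

Frequencies: painter:3, box:3, had:3, speak:2, salt:2, writer:2, clean:2, count:1, draw:1, heart:1, lamp:1, house:1, these:1, white:1, return:1, wide:1, before:1, iron:1, wine:1, short:1, … (18 more, each freq 1)
Hapax count = 31; token count = 48.
Ratio = 31 / 48 = 0.646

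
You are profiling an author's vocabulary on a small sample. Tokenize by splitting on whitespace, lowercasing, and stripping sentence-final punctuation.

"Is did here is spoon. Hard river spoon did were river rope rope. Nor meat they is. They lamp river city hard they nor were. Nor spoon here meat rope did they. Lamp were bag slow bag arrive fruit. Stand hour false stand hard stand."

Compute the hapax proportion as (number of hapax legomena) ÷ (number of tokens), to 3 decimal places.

0.133

Frequencies: they:4, is:3, did:3, spoon:3, hard:3, river:3, were:3, rope:3, nor:3, stand:3, here:2, meat:2, lamp:2, bag:2, city:1, slow:1, arrive:1, fruit:1, hour:1, false:1
Hapax count = 6; token count = 45.
Ratio = 6 / 45 = 0.133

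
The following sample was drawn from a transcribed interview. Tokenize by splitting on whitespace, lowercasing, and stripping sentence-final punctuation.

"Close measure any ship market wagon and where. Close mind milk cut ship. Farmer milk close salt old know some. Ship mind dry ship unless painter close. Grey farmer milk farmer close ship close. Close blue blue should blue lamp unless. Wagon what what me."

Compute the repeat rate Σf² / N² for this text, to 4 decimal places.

Frequencies: close:7, ship:5, milk:3, farmer:3, blue:3, wagon:2, mind:2, unless:2, what:2, measure:1, any:1, market:1, and:1, where:1, cut:1, salt:1, old:1, know:1, some:1, dry:1, … (5 more, each freq 1)
Σf² = 133; N² = 2025
Repeat rate = 133 / 2025 = 0.0657

0.0657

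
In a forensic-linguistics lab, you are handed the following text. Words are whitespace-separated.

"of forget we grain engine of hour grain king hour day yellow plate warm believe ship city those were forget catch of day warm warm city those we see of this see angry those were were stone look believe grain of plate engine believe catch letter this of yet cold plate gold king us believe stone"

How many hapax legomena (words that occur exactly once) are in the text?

9

Frequencies: of:6, believe:4, grain:3, plate:3, warm:3, those:3, were:3, forget:2, we:2, engine:2, hour:2, king:2, day:2, city:2, catch:2, see:2, this:2, stone:2, yellow:1, ship:1, … (7 more, each freq 1)
Hapax (freq=1): angry, cold, gold, letter, look, ship, us, yellow, yet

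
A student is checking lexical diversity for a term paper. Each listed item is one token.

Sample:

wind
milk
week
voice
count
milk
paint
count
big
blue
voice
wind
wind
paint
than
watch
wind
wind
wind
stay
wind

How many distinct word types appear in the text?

Distinct types: {big, blue, count, milk, paint, stay, than, voice, watch, week, wind}
V = 11

11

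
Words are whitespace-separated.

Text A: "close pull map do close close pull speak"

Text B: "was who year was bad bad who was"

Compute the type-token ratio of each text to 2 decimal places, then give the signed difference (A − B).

TTR(A) = 5/8 = 0.63
TTR(B) = 4/8 = 0.50
Difference = 0.63 − 0.50 = 0.13

0.13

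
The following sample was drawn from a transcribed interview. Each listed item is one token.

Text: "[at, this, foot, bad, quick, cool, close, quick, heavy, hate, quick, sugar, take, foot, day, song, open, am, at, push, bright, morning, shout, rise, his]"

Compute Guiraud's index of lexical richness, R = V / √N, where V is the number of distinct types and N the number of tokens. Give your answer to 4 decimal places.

4.2000

N = 25, V = 21.
√N = 5.000000
R = 21 / 5.000000 = 4.2000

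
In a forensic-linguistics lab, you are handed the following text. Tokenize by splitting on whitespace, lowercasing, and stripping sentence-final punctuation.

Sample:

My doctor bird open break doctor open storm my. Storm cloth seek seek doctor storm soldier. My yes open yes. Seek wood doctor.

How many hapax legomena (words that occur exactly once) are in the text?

Frequencies: doctor:4, my:3, open:3, storm:3, seek:3, yes:2, bird:1, break:1, cloth:1, soldier:1, wood:1
Hapax (freq=1): bird, break, cloth, soldier, wood

5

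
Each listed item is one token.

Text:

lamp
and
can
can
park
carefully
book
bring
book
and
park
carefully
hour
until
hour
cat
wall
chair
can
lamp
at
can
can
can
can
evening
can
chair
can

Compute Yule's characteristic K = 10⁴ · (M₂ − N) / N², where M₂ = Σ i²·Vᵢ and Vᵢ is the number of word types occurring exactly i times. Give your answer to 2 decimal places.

Frequencies: can:9, lamp:2, and:2, park:2, carefully:2, book:2, hour:2, chair:2, bring:1, until:1, cat:1, wall:1, at:1, evening:1
N = 29. Frequency spectrum: V_1=6, V_2=7, V_9=1
M₂ = 1²·6 + 2²·7 + 9²·1 = 115
K = 10000 × (115 − 29) / 29² = 1022.59

1022.59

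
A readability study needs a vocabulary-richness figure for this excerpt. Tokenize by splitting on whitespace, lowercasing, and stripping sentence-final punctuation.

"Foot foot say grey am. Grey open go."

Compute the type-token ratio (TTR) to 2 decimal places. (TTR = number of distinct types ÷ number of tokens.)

N = 8 tokens, V = 6 types.
TTR = V / N = 6 / 8 = 0.75

0.75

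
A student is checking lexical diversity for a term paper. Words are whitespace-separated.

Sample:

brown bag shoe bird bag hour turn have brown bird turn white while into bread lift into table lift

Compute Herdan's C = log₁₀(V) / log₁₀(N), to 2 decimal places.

N = 19, V = 13.
log₁₀(V) = 1.113943, log₁₀(N) = 1.278754
C = 1.113943 / 1.278754 = 0.87

0.87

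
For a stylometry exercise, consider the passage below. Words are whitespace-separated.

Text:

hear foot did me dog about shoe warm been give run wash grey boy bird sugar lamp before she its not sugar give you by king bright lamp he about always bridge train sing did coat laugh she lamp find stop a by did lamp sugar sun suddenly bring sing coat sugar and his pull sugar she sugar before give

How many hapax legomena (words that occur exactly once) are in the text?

Frequencies: sugar:6, lamp:4, did:3, give:3, she:3, about:2, before:2, by:2, sing:2, coat:2, hear:1, foot:1, me:1, dog:1, shoe:1, warm:1, been:1, run:1, wash:1, grey:1, … (21 more, each freq 1)
Hapax (freq=1): a, always, and, been, bird, boy, bridge, bright, bring, dog, find, foot, grey, he, hear, his, its, king, laugh, me, not, pull, run, shoe, stop, suddenly, sun, train, warm, wash, you

31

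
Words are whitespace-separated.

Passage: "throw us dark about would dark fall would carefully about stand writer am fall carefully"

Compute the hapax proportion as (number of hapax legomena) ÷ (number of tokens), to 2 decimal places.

0.33

Frequencies: dark:2, about:2, would:2, fall:2, carefully:2, throw:1, us:1, stand:1, writer:1, am:1
Hapax count = 5; token count = 15.
Ratio = 5 / 15 = 0.33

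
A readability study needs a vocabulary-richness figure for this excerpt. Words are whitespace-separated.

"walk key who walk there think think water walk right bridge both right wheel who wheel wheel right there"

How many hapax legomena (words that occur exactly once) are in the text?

4

Frequencies: walk:3, right:3, wheel:3, who:2, there:2, think:2, key:1, water:1, bridge:1, both:1
Hapax (freq=1): both, bridge, key, water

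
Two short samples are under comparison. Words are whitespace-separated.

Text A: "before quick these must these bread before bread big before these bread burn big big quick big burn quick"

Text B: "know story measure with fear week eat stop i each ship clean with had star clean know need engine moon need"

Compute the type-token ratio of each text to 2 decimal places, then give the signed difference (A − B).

TTR(A) = 7/19 = 0.37
TTR(B) = 17/21 = 0.81
Difference = 0.37 − 0.81 = -0.44

-0.44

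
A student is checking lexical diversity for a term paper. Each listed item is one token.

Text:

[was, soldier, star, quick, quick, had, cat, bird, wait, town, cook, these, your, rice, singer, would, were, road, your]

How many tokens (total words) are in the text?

19

Tokens: was, soldier, star, quick, quick, had, cat, bird, wait, town, cook, these, your, rice, singer, would, were, road, your
N = 19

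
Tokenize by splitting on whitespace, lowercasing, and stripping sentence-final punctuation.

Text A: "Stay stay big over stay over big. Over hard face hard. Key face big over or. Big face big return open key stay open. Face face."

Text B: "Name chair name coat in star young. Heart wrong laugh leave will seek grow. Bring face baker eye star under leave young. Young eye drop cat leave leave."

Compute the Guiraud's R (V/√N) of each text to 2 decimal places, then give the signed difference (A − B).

A: V=9, N=26, R=1.77
B: V=20, N=28, R=3.78
Difference = 1.77 − 3.78 = -2.01

-2.01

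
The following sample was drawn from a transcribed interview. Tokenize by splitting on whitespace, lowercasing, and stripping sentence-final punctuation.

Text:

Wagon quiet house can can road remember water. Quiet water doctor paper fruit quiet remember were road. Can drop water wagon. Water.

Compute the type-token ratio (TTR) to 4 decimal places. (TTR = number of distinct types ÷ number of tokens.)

N = 22 tokens, V = 12 types.
TTR = V / N = 12 / 22 = 0.5455

0.5455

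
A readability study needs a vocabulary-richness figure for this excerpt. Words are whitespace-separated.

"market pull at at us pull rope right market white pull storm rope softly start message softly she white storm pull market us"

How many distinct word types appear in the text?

Distinct types: {at, market, message, pull, right, rope, she, softly, start, storm, us, white}
V = 12

12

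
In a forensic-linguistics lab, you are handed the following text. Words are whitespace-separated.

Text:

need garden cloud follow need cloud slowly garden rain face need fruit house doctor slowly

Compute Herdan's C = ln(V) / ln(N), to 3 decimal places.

0.850

N = 15, V = 10.
ln(V) = 2.302585, ln(N) = 2.708050
C = 2.302585 / 2.708050 = 0.850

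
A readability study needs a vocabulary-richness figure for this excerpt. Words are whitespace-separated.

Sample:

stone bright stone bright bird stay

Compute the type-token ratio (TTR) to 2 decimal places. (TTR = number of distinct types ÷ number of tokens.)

N = 6 tokens, V = 4 types.
TTR = V / N = 4 / 6 = 0.67

0.67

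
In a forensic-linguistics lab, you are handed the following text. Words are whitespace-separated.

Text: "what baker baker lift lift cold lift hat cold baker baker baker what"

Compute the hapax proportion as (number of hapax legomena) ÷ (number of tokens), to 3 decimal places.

Frequencies: baker:5, lift:3, what:2, cold:2, hat:1
Hapax count = 1; token count = 13.
Ratio = 1 / 13 = 0.077

0.077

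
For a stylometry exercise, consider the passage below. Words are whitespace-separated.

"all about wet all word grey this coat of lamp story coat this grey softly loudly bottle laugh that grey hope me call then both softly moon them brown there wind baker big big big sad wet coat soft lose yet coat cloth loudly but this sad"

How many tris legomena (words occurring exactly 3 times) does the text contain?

Frequencies: coat:4, grey:3, this:3, big:3, all:2, wet:2, softly:2, loudly:2, sad:2, about:1, word:1, of:1, lamp:1, story:1, bottle:1, laugh:1, that:1, hope:1, me:1, call:1, … (13 more, each freq 1)
Words with frequency 3: big, grey, this

3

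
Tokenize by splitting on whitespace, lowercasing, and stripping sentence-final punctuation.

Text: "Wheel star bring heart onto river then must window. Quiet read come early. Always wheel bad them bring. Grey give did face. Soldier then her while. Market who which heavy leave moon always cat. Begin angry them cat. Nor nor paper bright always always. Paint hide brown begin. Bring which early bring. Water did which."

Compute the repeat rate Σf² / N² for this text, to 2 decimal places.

Frequencies: bring:4, always:4, which:3, wheel:2, then:2, early:2, them:2, did:2, cat:2, begin:2, nor:2, star:1, heart:1, onto:1, river:1, must:1, window:1, quiet:1, read:1, come:1, … (19 more, each freq 1)
Σf² = 101; N² = 3025
Repeat rate = 101 / 3025 = 0.03

0.03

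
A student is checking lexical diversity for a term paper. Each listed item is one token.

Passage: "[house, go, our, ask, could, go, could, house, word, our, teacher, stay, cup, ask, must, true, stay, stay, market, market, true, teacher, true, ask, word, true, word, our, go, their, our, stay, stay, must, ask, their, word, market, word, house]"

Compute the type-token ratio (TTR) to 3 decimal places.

0.325

N = 40 tokens, V = 13 types.
TTR = V / N = 13 / 40 = 0.325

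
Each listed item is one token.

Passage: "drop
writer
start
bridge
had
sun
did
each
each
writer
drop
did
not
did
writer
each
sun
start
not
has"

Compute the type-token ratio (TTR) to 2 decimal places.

N = 20 tokens, V = 10 types.
TTR = V / N = 10 / 20 = 0.50

0.50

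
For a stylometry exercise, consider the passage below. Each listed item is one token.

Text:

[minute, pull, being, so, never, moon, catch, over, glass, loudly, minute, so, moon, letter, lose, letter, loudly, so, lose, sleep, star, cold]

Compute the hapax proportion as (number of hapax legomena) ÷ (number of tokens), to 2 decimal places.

Frequencies: so:3, minute:2, moon:2, loudly:2, letter:2, lose:2, pull:1, being:1, never:1, catch:1, over:1, glass:1, sleep:1, star:1, cold:1
Hapax count = 9; token count = 22.
Ratio = 9 / 22 = 0.41

0.41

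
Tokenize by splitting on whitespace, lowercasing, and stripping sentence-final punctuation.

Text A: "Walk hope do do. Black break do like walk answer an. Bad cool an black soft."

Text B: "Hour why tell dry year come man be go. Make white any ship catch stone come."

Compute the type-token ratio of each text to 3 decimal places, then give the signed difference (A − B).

-0.250

TTR(A) = 11/16 = 0.688
TTR(B) = 15/16 = 0.938
Difference = 0.688 − 0.938 = -0.250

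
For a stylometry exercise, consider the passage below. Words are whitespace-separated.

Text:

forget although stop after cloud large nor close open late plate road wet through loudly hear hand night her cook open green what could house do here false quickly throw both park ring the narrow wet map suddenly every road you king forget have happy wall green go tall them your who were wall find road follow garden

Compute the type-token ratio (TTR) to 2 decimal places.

0.88

N = 58 tokens, V = 51 types.
TTR = V / N = 51 / 58 = 0.88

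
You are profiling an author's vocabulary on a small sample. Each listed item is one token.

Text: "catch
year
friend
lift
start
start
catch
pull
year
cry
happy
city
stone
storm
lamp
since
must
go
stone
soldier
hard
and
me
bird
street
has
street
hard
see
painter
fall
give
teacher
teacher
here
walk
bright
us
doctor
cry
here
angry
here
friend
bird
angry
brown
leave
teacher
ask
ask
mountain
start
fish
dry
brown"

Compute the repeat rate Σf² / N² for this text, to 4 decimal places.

0.0306

Frequencies: start:3, teacher:3, here:3, catch:2, year:2, friend:2, cry:2, stone:2, hard:2, bird:2, street:2, angry:2, brown:2, ask:2, lift:1, pull:1, happy:1, city:1, storm:1, lamp:1, … (19 more, each freq 1)
Σf² = 96; N² = 3136
Repeat rate = 96 / 3136 = 0.0306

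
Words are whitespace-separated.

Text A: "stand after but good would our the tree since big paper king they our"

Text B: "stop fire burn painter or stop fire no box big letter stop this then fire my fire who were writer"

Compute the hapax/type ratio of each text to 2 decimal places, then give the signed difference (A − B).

0.05

A: hapax=12, V=13, ratio=0.92
B: hapax=13, V=15, ratio=0.87
Difference = 0.92 − 0.87 = 0.05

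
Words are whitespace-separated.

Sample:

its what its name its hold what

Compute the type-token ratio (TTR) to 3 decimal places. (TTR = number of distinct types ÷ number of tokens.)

0.571

N = 7 tokens, V = 4 types.
TTR = V / N = 4 / 7 = 0.571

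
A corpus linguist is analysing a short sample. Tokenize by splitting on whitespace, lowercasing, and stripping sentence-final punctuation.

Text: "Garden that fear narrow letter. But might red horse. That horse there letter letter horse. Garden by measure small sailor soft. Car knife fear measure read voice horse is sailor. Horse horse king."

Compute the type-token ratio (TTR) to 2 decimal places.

N = 33 tokens, V = 21 types.
TTR = V / N = 21 / 33 = 0.64

0.64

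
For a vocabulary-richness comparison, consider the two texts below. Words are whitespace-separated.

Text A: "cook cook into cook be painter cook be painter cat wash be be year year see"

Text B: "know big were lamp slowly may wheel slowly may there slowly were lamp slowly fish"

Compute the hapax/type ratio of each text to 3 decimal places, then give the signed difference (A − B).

A: hapax=4, V=8, ratio=0.500
B: hapax=5, V=9, ratio=0.556
Difference = 0.500 − 0.556 = -0.056

-0.056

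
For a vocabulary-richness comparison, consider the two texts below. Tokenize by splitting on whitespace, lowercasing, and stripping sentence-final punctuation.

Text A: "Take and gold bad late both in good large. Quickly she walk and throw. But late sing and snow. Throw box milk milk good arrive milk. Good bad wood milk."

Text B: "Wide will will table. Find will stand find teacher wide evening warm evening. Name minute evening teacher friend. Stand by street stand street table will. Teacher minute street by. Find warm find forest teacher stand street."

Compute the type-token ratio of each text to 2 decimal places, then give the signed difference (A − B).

0.28

TTR(A) = 20/30 = 0.67
TTR(B) = 14/36 = 0.39
Difference = 0.67 − 0.39 = 0.28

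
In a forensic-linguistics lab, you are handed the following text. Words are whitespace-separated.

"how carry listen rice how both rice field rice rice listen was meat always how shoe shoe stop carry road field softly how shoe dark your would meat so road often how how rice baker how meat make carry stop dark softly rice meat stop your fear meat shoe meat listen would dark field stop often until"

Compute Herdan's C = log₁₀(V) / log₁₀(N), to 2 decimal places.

0.76

N = 57, V = 22.
log₁₀(V) = 1.342423, log₁₀(N) = 1.755875
C = 1.342423 / 1.755875 = 0.76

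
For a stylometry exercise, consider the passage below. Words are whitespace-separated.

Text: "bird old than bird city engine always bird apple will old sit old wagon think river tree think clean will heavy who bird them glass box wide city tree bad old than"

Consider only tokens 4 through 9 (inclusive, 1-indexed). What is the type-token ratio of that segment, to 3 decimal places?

Segment tokens 4–9: bird, city, engine, always, bird, apple
Segment N = 6, segment V = 5.
TTR = 5 / 6 = 0.833

0.833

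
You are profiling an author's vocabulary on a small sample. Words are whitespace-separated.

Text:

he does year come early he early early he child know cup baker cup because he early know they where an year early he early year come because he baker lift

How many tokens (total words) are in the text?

Tokens: he, does, year, come, early, he, early, early, he, child, know, cup, baker, cup, because, he, early, know, they, where, an, year, early, he, early, year, come, because, he, baker, lift
N = 31

31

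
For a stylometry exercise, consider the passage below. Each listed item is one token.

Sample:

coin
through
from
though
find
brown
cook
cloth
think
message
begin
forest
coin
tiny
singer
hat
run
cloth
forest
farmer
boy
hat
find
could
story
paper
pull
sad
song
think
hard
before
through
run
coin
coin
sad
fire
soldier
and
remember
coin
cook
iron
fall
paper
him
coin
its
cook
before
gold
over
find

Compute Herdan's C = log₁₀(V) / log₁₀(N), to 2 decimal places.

0.90

N = 54, V = 36.
log₁₀(V) = 1.556303, log₁₀(N) = 1.732394
C = 1.556303 / 1.732394 = 0.90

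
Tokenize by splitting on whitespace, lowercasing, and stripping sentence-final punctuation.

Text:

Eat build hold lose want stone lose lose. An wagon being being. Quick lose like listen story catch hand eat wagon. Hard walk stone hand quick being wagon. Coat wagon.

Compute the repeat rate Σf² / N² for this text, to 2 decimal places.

Frequencies: lose:4, wagon:4, being:3, eat:2, stone:2, quick:2, hand:2, build:1, hold:1, want:1, an:1, like:1, listen:1, story:1, catch:1, hard:1, walk:1, coat:1
Σf² = 68; N² = 900
Repeat rate = 68 / 900 = 0.08

0.08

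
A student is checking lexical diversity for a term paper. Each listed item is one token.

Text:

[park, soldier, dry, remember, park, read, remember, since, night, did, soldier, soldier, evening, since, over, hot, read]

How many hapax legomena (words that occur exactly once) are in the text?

Frequencies: soldier:3, park:2, remember:2, read:2, since:2, dry:1, night:1, did:1, evening:1, over:1, hot:1
Hapax (freq=1): did, dry, evening, hot, night, over

6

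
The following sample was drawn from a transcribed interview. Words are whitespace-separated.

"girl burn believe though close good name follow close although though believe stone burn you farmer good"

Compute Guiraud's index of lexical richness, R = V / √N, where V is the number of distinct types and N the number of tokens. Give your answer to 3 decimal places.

2.910

N = 17, V = 12.
√N = 4.123106
R = 12 / 4.123106 = 2.910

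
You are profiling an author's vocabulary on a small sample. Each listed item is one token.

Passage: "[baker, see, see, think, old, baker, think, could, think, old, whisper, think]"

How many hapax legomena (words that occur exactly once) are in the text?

Frequencies: think:4, baker:2, see:2, old:2, could:1, whisper:1
Hapax (freq=1): could, whisper

2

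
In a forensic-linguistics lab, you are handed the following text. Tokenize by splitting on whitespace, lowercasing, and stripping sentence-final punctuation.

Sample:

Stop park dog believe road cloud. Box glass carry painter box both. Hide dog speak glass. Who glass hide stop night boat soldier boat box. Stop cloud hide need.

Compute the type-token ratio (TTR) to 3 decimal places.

N = 29 tokens, V = 18 types.
TTR = V / N = 18 / 29 = 0.621

0.621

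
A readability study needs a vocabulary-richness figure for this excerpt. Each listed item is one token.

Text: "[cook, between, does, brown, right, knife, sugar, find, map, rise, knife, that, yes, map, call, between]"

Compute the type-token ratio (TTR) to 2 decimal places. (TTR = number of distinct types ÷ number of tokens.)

N = 16 tokens, V = 13 types.
TTR = V / N = 13 / 16 = 0.81

0.81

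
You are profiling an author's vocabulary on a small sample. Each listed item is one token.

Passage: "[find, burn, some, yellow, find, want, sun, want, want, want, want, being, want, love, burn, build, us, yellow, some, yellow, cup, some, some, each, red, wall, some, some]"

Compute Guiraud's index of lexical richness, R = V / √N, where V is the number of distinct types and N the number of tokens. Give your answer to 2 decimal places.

N = 28, V = 14.
√N = 5.291503
R = 14 / 5.291503 = 2.65

2.65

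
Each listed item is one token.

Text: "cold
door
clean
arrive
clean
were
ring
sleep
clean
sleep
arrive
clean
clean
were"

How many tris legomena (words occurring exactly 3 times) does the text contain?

Frequencies: clean:5, arrive:2, were:2, sleep:2, cold:1, door:1, ring:1
Words with frequency 3: (none)

0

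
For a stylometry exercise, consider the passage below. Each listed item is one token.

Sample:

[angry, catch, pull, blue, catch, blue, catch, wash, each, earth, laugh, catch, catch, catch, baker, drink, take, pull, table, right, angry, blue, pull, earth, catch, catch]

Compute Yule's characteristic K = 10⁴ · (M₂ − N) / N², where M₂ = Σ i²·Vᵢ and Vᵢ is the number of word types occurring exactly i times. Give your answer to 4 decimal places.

1065.0888

Frequencies: catch:8, pull:3, blue:3, angry:2, earth:2, wash:1, each:1, laugh:1, baker:1, drink:1, take:1, table:1, right:1
N = 26. Frequency spectrum: V_1=8, V_2=2, V_3=2, V_8=1
M₂ = 1²·8 + 2²·2 + 3²·2 + 8²·1 = 98
K = 10000 × (98 − 26) / 26² = 1065.0888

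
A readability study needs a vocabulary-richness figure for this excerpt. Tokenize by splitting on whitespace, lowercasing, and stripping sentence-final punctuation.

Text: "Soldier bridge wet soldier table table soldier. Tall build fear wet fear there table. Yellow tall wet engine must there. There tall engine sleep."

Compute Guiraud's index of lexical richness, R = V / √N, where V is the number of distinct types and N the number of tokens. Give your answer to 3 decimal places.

N = 24, V = 12.
√N = 4.898979
R = 12 / 4.898979 = 2.449

2.449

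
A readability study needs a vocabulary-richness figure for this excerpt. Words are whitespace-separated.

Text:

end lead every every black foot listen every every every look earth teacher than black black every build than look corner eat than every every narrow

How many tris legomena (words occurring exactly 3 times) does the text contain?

2

Frequencies: every:8, black:3, than:3, look:2, end:1, lead:1, foot:1, listen:1, earth:1, teacher:1, build:1, corner:1, eat:1, narrow:1
Words with frequency 3: black, than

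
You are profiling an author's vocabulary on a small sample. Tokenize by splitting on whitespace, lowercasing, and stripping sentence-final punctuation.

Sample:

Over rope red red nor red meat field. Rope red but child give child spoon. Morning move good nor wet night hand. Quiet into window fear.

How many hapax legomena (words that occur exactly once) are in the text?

Frequencies: red:4, rope:2, nor:2, child:2, over:1, meat:1, field:1, but:1, give:1, spoon:1, morning:1, move:1, good:1, wet:1, night:1, hand:1, quiet:1, into:1, window:1, fear:1
Hapax (freq=1): but, fear, field, give, good, hand, into, meat, morning, move, night, over, quiet, spoon, wet, window

16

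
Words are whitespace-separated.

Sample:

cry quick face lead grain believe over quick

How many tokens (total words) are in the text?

8

Tokens: cry, quick, face, lead, grain, believe, over, quick
N = 8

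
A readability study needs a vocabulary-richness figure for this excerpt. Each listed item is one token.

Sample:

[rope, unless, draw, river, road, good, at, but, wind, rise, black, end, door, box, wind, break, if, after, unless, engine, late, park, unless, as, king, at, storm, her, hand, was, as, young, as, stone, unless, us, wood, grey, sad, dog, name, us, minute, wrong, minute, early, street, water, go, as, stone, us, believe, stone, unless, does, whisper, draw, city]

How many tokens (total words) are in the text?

Tokens: rope, unless, draw, river, road, good, at, but, wind, rise, black, end, door, box, wind, break, if, after, unless, engine, late, park, unless, as, king, at, storm, her, hand, was, as, young, as, stone, unless, us, wood, grey, sad, dog, name, us, minute, wrong, minute, early, street, water, go, as, stone, us, believe, stone, unless, does, whisper, draw, city
N = 59

59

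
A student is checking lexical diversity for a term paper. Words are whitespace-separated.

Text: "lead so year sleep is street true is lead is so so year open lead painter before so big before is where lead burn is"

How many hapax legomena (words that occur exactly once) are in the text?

Frequencies: is:5, lead:4, so:4, year:2, before:2, sleep:1, street:1, true:1, open:1, painter:1, big:1, where:1, burn:1
Hapax (freq=1): big, burn, open, painter, sleep, street, true, where

8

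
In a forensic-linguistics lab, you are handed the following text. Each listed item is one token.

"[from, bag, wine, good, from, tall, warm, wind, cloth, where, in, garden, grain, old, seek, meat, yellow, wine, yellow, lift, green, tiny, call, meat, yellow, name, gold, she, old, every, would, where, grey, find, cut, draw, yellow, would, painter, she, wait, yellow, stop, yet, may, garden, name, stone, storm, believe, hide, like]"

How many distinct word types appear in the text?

39

Distinct types: {bag, believe, call, cloth, cut, draw, every, find, from, garden, gold, good, grain, green, grey, hide, in, lift, like, may, meat, name, old, painter, seek, she, stone, stop, storm, tall, tiny, wait, warm, where, wind, wine, would, yellow, yet}
V = 39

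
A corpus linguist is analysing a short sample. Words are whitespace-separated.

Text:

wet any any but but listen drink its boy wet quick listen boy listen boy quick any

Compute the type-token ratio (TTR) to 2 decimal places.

N = 17 tokens, V = 8 types.
TTR = V / N = 8 / 17 = 0.47

0.47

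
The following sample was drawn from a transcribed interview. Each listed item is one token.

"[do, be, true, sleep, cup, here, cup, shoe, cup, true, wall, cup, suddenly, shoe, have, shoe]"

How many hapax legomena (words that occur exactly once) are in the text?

7

Frequencies: cup:4, shoe:3, true:2, do:1, be:1, sleep:1, here:1, wall:1, suddenly:1, have:1
Hapax (freq=1): be, do, have, here, sleep, suddenly, wall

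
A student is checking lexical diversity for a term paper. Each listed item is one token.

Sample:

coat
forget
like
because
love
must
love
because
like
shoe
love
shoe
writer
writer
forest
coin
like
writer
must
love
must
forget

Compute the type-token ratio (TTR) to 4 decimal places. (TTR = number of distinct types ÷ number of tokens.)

N = 22 tokens, V = 10 types.
TTR = V / N = 10 / 22 = 0.4545

0.4545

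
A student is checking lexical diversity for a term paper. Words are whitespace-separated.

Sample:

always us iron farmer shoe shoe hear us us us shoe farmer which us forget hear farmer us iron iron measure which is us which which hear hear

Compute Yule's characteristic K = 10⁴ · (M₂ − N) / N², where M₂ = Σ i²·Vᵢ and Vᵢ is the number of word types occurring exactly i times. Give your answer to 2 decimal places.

1071.43

Frequencies: us:7, hear:4, which:4, iron:3, farmer:3, shoe:3, always:1, forget:1, measure:1, is:1
N = 28. Frequency spectrum: V_1=4, V_3=3, V_4=2, V_7=1
M₂ = 1²·4 + 3²·3 + 4²·2 + 7²·1 = 112
K = 10000 × (112 − 28) / 28² = 1071.43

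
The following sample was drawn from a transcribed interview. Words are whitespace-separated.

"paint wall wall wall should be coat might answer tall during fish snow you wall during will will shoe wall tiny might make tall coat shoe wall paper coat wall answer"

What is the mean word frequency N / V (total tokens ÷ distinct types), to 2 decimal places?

N = 31 tokens, V = 17 types.
Mean frequency = N / V = 31 / 17 = 1.82

1.82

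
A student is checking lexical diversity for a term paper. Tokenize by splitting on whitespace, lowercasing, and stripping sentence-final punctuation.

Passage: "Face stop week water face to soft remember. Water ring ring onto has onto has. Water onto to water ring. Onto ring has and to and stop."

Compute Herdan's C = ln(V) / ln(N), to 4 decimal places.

0.7276

N = 27, V = 11.
ln(V) = 2.397895, ln(N) = 3.295837
C = 2.397895 / 3.295837 = 0.7276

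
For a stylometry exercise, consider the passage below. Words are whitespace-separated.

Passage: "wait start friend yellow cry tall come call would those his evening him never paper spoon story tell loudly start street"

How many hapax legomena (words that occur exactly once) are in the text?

19

Frequencies: start:2, wait:1, friend:1, yellow:1, cry:1, tall:1, come:1, call:1, would:1, those:1, his:1, evening:1, him:1, never:1, paper:1, spoon:1, story:1, tell:1, loudly:1, street:1
Hapax (freq=1): call, come, cry, evening, friend, him, his, loudly, never, paper, spoon, story, street, tall, tell, those, wait, would, yellow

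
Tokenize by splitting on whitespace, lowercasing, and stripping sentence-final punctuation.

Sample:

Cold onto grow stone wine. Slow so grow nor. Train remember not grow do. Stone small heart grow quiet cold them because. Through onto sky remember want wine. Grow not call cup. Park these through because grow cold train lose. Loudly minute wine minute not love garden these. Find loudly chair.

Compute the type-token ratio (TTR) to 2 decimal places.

N = 51 tokens, V = 31 types.
TTR = V / N = 31 / 51 = 0.61

0.61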